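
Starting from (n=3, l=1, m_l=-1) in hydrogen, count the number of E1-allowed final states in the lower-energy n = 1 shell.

E1 requires Δl = ±1, so l_f ∈ {0, 2}; with 0 ≤ l_f ≤ n_f−1 = 0, the allowed l_f values are {0}.
For l_f = 0: m_f ∈ {m_i−1, m_i, m_i+1} ∩ [−0, 0] = {0} → 1 state.
Total: 1.

1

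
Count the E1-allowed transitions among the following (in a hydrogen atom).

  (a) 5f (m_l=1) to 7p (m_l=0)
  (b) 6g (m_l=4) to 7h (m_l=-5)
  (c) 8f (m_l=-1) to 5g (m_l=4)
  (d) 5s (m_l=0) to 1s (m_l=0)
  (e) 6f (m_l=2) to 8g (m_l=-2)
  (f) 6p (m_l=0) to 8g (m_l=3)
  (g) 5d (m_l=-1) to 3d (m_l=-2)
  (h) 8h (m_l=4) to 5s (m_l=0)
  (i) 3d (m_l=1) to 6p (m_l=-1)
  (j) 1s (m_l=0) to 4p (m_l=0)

1

(a) forbidden — Δl = -2 (E1 requires Δl = ±1)
(b) forbidden — Δm_l = -9 (E1 requires Δm_l = 0, ±1)
(c) forbidden — Δm_l = +5 (E1 requires Δm_l = 0, ±1)
(d) forbidden — Δl = +0 (E1 requires Δl = ±1)
(e) forbidden — Δm_l = -4 (E1 requires Δm_l = 0, ±1)
(f) forbidden — Δl = +3 (E1 requires Δl = ±1); Δm_l = +3 (E1 requires Δm_l = 0, ±1)
(g) forbidden — Δl = +0 (E1 requires Δl = ±1)
(h) forbidden — Δl = -5 (E1 requires Δl = ±1); Δm_l = -4 (E1 requires Δm_l = 0, ±1)
(i) forbidden — Δm_l = -2 (E1 requires Δm_l = 0, ±1)
(j) allowed
Total allowed: 1 of 10.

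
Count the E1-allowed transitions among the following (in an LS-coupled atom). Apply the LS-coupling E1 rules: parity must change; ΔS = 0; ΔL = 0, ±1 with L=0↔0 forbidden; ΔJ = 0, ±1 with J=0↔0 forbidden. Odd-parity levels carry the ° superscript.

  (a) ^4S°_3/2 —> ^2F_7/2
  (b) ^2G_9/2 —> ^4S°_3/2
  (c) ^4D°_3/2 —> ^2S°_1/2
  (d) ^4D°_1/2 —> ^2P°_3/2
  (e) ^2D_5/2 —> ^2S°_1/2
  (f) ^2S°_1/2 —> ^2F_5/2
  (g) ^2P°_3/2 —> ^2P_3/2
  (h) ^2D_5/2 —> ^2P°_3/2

2

(a) forbidden (ΔS, ΔL, ΔJ fail)
(b) forbidden (ΔS, ΔL, ΔJ fail)
(c) forbidden (parity, ΔS, ΔL fail)
(d) forbidden (parity, ΔS fail)
(e) forbidden (ΔL, ΔJ fail)
(f) forbidden (ΔL, ΔJ fail)
(g) allowed
(h) allowed
Total allowed: 2 of 8.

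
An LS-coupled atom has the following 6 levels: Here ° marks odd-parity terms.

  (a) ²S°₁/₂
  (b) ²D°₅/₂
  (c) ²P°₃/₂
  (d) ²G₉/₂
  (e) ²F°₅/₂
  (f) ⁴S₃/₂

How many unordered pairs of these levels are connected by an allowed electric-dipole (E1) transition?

0

(a)–(b): forbidden (parity, ΔL, ΔJ).
(a)–(c): forbidden (parity).
(a)–(d): forbidden (ΔL, ΔJ).
(a)–(e): forbidden (parity, ΔL, ΔJ).
(a)–(f): forbidden (ΔS, ΔL).
(b)–(c): forbidden (parity).
(b)–(d): forbidden (ΔL, ΔJ).
(b)–(e): forbidden (parity).
(b)–(f): forbidden (ΔS, ΔL).
(c)–(d): forbidden (ΔL, ΔJ).
(c)–(e): forbidden (parity, ΔL).
(c)–(f): forbidden (ΔS).
(d)–(e): forbidden (ΔJ).
(d)–(f): forbidden (parity, ΔS, ΔL, ΔJ).
(e)–(f): forbidden (ΔS, ΔL).
Allowed pairs: 0 of 15.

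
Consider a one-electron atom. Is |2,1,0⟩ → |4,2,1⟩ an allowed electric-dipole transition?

Δl = 2 − 1 = +1; the E1 rule Δl = ±1 is satisfied.
m_l: 0 → 1 (Δm_l = +1). |Δm_l| ≤ 1 satisfied.
All E1 selection rules are satisfied.

allowed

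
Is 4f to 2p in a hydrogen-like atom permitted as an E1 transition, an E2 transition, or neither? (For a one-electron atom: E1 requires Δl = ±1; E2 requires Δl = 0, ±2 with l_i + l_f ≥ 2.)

Δl = 1 − 3 = -2; l_i + l_f = 4.
E1 (Δl = ±1): not satisfied.
E2 (Δl = 0,±2, l_i+l_f ≥ 2): satisfied.

E2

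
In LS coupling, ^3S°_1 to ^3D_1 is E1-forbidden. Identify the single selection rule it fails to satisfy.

the ΔL = 0, ±1 rule

Reading off the term symbols: S 1→1, L 0→2, J 1→1, parity odd→even.
Parity must change: odd → even — satisfied.
ΔS = 0: S: 1 → 1 — satisfied.
ΔL = 0, ±1 (not L=0↔0): L: 0 → 2, ΔL = +2 — violated.
ΔJ = 0, ±1 (not J=0↔0): J: 1 → 1, ΔJ = +0 — satisfied.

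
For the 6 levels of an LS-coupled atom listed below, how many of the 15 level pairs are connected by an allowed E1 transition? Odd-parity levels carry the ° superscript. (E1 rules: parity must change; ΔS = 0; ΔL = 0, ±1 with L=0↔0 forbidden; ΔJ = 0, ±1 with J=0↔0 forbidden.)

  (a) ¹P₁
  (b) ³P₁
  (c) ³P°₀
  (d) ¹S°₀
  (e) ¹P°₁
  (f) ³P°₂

4

(a)–(b): forbidden (parity, ΔS).
(a)–(c): forbidden (ΔS).
(a)–(d): allowed.
(a)–(e): allowed.
(a)–(f): forbidden (ΔS).
(b)–(c): allowed.
(b)–(d): forbidden (ΔS).
(b)–(e): forbidden (ΔS).
(b)–(f): allowed.
(c)–(d): forbidden (parity, ΔS, ΔJ).
(c)–(e): forbidden (parity, ΔS).
(c)–(f): forbidden (parity, ΔJ).
(d)–(e): forbidden (parity).
(d)–(f): forbidden (parity, ΔS, ΔJ).
(e)–(f): forbidden (parity, ΔS).
Allowed pairs: 4 of 15.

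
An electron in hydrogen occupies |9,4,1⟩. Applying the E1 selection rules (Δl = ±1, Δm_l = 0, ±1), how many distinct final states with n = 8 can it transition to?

6

E1 requires Δl = ±1, so l_f ∈ {3, 5}; with 0 ≤ l_f ≤ n_f−1 = 7, the allowed l_f values are {3, 5}.
For l_f = 3: m_f ∈ {m_i−1, m_i, m_i+1} ∩ [−3, 3] = {0, 1, 2} → 3 states.
For l_f = 5: m_f ∈ {m_i−1, m_i, m_i+1} ∩ [−5, 5] = {0, 1, 2} → 3 states.
Total: 6.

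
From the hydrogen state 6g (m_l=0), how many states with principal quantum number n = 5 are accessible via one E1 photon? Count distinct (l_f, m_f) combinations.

E1 requires Δl = ±1, so l_f ∈ {3, 5}; with 0 ≤ l_f ≤ n_f−1 = 4, the allowed l_f values are {3}.
For l_f = 3: m_f ∈ {m_i−1, m_i, m_i+1} ∩ [−3, 3] = {-1, 0, 1} → 3 states.
Total: 3.

3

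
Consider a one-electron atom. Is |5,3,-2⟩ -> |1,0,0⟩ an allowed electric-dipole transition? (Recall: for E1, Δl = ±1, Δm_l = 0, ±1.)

l: 3 → 0 (Δl = -3). Δl = ±1 violated.
m_l: -2 → 0 (Δm_l = +2). |Δm_l| ≤ 1 violated.
The transition is electric-dipole forbidden.

forbidden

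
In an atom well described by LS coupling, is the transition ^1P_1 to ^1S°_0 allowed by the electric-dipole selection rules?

Reading off the term symbols: S 0→0, L 1→0, J 1→0, parity even→odd.
Parity must change: even → odd — satisfied.
ΔS = 0: S: 0 → 0 — satisfied.
ΔL = 0, ±1 (not L=0↔0): L: 1 → 0, ΔL = -1 — satisfied.
ΔJ = 0, ±1 (not J=0↔0): J: 1 → 0, ΔJ = -1 — satisfied.
All four E1 rules are satisfied.

allowed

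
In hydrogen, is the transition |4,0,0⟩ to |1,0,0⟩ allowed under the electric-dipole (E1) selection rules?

l: 0 → 0 (Δl = +0). Δl = ±1 ✗.
m_l: 0 → 0 (Δm_l = +0). |Δm_l| ≤ 1 ✓.
The transition is electric-dipole forbidden.

forbidden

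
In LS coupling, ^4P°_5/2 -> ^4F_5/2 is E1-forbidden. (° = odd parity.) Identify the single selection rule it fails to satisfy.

Parity must change: odd → even — passes.
ΔS = 0: S: 3/2 → 3/2 — passes.
ΔL = 0, ±1 (not L=0↔0): L: 1 → 3, ΔL = +2 — fails.
ΔJ = 0, ±1 (not J=0↔0): J: 5/2 → 5/2, ΔJ = +0 — passes.

the ΔL = 0, ±1 rule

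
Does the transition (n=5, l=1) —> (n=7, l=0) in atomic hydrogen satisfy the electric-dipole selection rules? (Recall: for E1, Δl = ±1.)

Initial l = 1, final l = 0, so Δl = -1. E1 requires Δl = ±1: satisfied.
All E1 selection rules are satisfied.

allowed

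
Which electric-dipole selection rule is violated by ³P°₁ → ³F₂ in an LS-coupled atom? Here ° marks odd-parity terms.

the ΔL = 0, ±1 rule

Initial level: S=1, L=1, J=1, parity odd. Final level: S=1, L=3, J=2, parity even.
Parity must change: odd → even — ok.
ΔS = 0: S: 1 → 1 — ok.
ΔL = 0, ±1 (not L=0↔0): L: 1 → 3, ΔL = +2 — fails.
ΔJ = 0, ±1 (not J=0↔0): J: 1 → 2, ΔJ = +1 — ok.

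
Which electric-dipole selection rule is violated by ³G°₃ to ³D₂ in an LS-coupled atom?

the ΔL = 0, ±1 rule

Parity must change: odd → even — passes.
ΔS = 0: S: 1 → 1 — passes.
ΔL = 0, ±1 (not L=0↔0): L: 4 → 2, ΔL = -2 — fails.
ΔJ = 0, ±1 (not J=0↔0): J: 3 → 2, ΔJ = -1 — passes.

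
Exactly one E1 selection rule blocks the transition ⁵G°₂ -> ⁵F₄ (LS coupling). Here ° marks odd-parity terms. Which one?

Initial level: S=2, L=4, J=2, parity odd. Final level: S=2, L=3, J=4, parity even.
ΔL = 0, ±1 (not L=0↔0): L: 4 → 3, ΔL = -1 — ok.
Parity must change: odd → even — ok.
ΔS = 0: S: 2 → 2 — ok.
ΔJ = 0, ±1 (not J=0↔0): J: 2 → 4, ΔJ = +2 — fails.

the ΔJ = 0, ±1 rule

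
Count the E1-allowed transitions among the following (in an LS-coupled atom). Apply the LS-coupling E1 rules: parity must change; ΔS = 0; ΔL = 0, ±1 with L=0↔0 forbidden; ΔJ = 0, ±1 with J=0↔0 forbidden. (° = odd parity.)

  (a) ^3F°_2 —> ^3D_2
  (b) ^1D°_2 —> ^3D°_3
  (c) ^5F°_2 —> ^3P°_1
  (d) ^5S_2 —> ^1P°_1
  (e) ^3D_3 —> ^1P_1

(a) allowed
(b) forbidden (parity, ΔS fail)
(c) forbidden (parity, ΔS, ΔL fail)
(d) forbidden (ΔS fails)
(e) forbidden (parity, ΔS, ΔJ fail)
Total allowed: 1 of 5.

1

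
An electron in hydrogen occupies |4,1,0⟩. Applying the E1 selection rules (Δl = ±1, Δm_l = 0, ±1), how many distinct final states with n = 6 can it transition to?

E1 requires Δl = ±1, so l_f ∈ {0, 2}; with 0 ≤ l_f ≤ n_f−1 = 5, the allowed l_f values are {0, 2}.
For l_f = 0: m_f ∈ {m_i−1, m_i, m_i+1} ∩ [−0, 0] = {0} → 1 state.
For l_f = 2: m_f ∈ {m_i−1, m_i, m_i+1} ∩ [−2, 2] = {-1, 0, 1} → 3 states.
Total: 4.

4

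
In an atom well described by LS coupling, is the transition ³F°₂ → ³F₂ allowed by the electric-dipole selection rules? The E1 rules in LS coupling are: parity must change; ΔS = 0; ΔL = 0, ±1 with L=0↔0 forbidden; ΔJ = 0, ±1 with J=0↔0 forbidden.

Parity must change: odd → even — ✓.
ΔS = 0: S: 1 → 1 — ✓.
ΔL = 0, ±1 (not L=0↔0): L: 3 → 3, ΔL = +0 — ✓.
ΔJ = 0, ±1 (not J=0↔0): J: 2 → 2, ΔJ = +0 — ✓.
All four E1 rules are satisfied.

allowed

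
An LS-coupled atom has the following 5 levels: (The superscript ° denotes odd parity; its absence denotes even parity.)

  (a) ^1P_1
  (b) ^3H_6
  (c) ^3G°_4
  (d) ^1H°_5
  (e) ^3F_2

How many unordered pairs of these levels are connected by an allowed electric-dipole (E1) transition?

(a)–(b): forbidden (parity, ΔS, ΔL, ΔJ).
(a)–(c): forbidden (ΔS, ΔL, ΔJ).
(a)–(d): forbidden (ΔL, ΔJ).
(a)–(e): forbidden (parity, ΔS, ΔL).
(b)–(c): forbidden (ΔJ).
(b)–(d): forbidden (ΔS).
(b)–(e): forbidden (parity, ΔL, ΔJ).
(c)–(d): forbidden (parity, ΔS).
(c)–(e): forbidden (ΔJ).
(d)–(e): forbidden (ΔS, ΔL, ΔJ).
Allowed pairs: 0 of 10.

0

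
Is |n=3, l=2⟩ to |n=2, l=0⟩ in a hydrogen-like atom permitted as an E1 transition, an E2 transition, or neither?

Δl = 0 − 2 = -2; l_i + l_f = 2.
E1 (Δl = ±1): not satisfied.
E2 (Δl = 0,±2, l_i+l_f ≥ 2): satisfied.

E2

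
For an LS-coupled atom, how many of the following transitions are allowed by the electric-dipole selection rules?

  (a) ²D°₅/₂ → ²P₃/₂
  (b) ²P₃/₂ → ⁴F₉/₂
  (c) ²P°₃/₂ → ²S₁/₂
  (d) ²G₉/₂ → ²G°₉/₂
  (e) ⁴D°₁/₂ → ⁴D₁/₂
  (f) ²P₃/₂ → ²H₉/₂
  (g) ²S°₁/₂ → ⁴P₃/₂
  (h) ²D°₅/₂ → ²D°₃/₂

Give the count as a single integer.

4

(a) allowed
(b) forbidden (parity, ΔS, ΔL, ΔJ fail)
(c) allowed
(d) allowed
(e) allowed
(f) forbidden (parity, ΔL, ΔJ fail)
(g) forbidden (ΔS fails)
(h) forbidden (parity fails)
Total allowed: 4 of 8.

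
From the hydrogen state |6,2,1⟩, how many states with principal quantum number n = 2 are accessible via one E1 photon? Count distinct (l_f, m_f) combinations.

E1 requires Δl = ±1, so l_f ∈ {1, 3}; with 0 ≤ l_f ≤ n_f−1 = 1, the allowed l_f values are {1}.
For l_f = 1: m_f ∈ {m_i−1, m_i, m_i+1} ∩ [−1, 1] = {0, 1} → 2 states.
Total: 2.

2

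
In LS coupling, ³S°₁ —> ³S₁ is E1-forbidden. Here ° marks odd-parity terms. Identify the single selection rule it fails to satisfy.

the L=0 ↔ L=0 exclusion

Initial level: S=1, L=0, J=1, parity odd. Final level: S=1, L=0, J=1, parity even.
ΔL = 0, ±1 (not L=0↔0): L: 0 → 0, ΔL = +0 — violated.
ΔJ = 0, ±1 (not J=0↔0): J: 1 → 1, ΔJ = +0 — satisfied.
ΔS = 0: S: 1 → 1 — satisfied.
Parity must change: odd → even — satisfied.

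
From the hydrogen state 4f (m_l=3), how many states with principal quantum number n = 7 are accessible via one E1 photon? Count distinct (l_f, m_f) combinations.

E1 requires Δl = ±1, so l_f ∈ {2, 4}; with 0 ≤ l_f ≤ n_f−1 = 6, the allowed l_f values are {2, 4}.
For l_f = 2: m_f ∈ {m_i−1, m_i, m_i+1} ∩ [−2, 2] = {2} → 1 state.
For l_f = 4: m_f ∈ {m_i−1, m_i, m_i+1} ∩ [−4, 4] = {2, 3, 4} → 3 states.
Total: 4.

4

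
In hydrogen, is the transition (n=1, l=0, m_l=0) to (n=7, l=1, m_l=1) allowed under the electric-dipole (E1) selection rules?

allowed

l: 0 → 1 (Δl = +1). Δl = ±1 passes.
m_l: 0 → 1 (Δm_l = +1). |Δm_l| ≤ 1 passes.
All E1 selection rules are satisfied.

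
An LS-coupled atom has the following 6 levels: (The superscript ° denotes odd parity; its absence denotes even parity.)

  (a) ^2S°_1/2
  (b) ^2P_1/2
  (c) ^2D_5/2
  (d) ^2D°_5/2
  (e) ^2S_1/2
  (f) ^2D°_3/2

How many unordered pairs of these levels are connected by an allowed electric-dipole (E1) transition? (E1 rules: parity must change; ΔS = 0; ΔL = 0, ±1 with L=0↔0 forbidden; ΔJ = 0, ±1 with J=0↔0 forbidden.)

(a)–(b): allowed.
(a)–(c): forbidden (ΔL, ΔJ).
(a)–(d): forbidden (parity, ΔL, ΔJ).
(a)–(e): forbidden (ΔL).
(a)–(f): forbidden (parity, ΔL).
(b)–(c): forbidden (parity, ΔJ).
(b)–(d): forbidden (ΔJ).
(b)–(e): forbidden (parity).
(b)–(f): allowed.
(c)–(d): allowed.
(c)–(e): forbidden (parity, ΔL, ΔJ).
(c)–(f): allowed.
(d)–(e): forbidden (ΔL, ΔJ).
(d)–(f): forbidden (parity).
(e)–(f): forbidden (ΔL).
Allowed pairs: 4 of 15.

4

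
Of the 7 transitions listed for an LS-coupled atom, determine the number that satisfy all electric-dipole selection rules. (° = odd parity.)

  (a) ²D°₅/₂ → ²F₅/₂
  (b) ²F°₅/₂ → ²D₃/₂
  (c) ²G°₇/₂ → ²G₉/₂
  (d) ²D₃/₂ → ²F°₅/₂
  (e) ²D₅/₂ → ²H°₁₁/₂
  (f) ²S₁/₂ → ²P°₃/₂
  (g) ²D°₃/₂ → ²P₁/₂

(a) allowed
(b) allowed
(c) allowed
(d) allowed
(e) forbidden (ΔL, ΔJ fail)
(f) allowed
(g) allowed
Total allowed: 6 of 7.

6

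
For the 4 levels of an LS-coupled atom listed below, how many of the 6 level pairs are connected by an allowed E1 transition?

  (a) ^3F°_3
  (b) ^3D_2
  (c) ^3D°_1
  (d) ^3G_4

3

(a)–(b): allowed.
(a)–(c): forbidden (parity, ΔJ).
(a)–(d): allowed.
(b)–(c): allowed.
(b)–(d): forbidden (parity, ΔL, ΔJ).
(c)–(d): forbidden (ΔL, ΔJ).
Allowed pairs: 3 of 6.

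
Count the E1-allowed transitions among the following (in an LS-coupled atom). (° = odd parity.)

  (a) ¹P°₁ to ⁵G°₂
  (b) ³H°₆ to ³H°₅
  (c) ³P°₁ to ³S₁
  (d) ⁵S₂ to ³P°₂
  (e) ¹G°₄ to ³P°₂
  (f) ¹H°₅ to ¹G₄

(a) forbidden (parity, ΔS, ΔL fail)
(b) forbidden (parity fails)
(c) allowed
(d) forbidden (ΔS fails)
(e) forbidden (parity, ΔS, ΔL, ΔJ fail)
(f) allowed
Total allowed: 2 of 6.

2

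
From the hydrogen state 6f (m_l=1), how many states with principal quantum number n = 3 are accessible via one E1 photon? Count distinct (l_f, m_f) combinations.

E1 requires Δl = ±1, so l_f ∈ {2, 4}; with 0 ≤ l_f ≤ n_f−1 = 2, the allowed l_f values are {2}.
For l_f = 2: m_f ∈ {m_i−1, m_i, m_i+1} ∩ [−2, 2] = {0, 1, 2} → 3 states.
Total: 3.

3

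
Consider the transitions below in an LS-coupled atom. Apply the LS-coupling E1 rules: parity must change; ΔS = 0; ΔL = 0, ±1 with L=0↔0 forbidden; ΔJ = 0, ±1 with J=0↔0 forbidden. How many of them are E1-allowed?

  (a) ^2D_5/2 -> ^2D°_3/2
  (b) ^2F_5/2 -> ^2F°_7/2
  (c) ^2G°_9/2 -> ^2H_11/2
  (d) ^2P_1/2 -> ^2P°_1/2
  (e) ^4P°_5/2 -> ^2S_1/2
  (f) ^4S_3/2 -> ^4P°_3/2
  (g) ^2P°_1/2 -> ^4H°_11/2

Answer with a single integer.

5

(a) allowed
(b) allowed
(c) allowed
(d) allowed
(e) forbidden (ΔS, ΔJ fail)
(f) allowed
(g) forbidden (parity, ΔS, ΔL, ΔJ fail)
Total allowed: 5 of 7.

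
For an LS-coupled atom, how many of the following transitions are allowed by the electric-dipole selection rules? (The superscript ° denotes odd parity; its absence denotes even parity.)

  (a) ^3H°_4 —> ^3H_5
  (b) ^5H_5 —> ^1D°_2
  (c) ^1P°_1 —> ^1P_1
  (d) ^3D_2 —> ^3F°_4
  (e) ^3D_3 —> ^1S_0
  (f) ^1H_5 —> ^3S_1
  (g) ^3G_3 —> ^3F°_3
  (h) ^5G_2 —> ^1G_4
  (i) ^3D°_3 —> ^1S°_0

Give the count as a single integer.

3

(a) allowed
(b) forbidden (ΔS, ΔL, ΔJ fail)
(c) allowed
(d) forbidden (ΔJ fails)
(e) forbidden (parity, ΔS, ΔL, ΔJ fail)
(f) forbidden (parity, ΔS, ΔL, ΔJ fail)
(g) allowed
(h) forbidden (parity, ΔS, ΔJ fail)
(i) forbidden (parity, ΔS, ΔL, ΔJ fail)
Total allowed: 3 of 9.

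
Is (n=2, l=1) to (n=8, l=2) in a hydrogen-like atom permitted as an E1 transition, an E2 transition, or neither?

E1

Δl = 2 − 1 = +1; l_i + l_f = 3.
E1 (Δl = ±1): satisfied.
E2 (Δl = 0,±2, l_i+l_f ≥ 2): not satisfied.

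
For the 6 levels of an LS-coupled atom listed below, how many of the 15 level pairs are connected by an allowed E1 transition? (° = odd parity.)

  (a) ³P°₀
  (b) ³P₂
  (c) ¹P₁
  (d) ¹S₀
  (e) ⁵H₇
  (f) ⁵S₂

(a)–(b): forbidden (ΔJ).
(a)–(c): forbidden (ΔS).
(a)–(d): forbidden (ΔS, ΔJ).
(a)–(e): forbidden (ΔS, ΔL, ΔJ).
(a)–(f): forbidden (ΔS, ΔJ).
(b)–(c): forbidden (parity, ΔS).
(b)–(d): forbidden (parity, ΔS, ΔJ).
(b)–(e): forbidden (parity, ΔS, ΔL, ΔJ).
(b)–(f): forbidden (parity, ΔS).
(c)–(d): forbidden (parity).
(c)–(e): forbidden (parity, ΔS, ΔL, ΔJ).
(c)–(f): forbidden (parity, ΔS).
(d)–(e): forbidden (parity, ΔS, ΔL, ΔJ).
(d)–(f): forbidden (parity, ΔS, ΔL, ΔJ).
(e)–(f): forbidden (parity, ΔL, ΔJ).
Allowed pairs: 0 of 15.

0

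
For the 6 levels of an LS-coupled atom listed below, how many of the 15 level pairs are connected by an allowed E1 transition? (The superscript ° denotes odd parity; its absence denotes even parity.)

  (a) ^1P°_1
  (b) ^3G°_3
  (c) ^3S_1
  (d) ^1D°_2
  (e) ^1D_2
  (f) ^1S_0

(a)–(b): forbidden (parity, ΔS, ΔL, ΔJ).
(a)–(c): forbidden (ΔS).
(a)–(d): forbidden (parity).
(a)–(e): allowed.
(a)–(f): allowed.
(b)–(c): forbidden (ΔL, ΔJ).
(b)–(d): forbidden (parity, ΔS, ΔL).
(b)–(e): forbidden (ΔS, ΔL).
(b)–(f): forbidden (ΔS, ΔL, ΔJ).
(c)–(d): forbidden (ΔS, ΔL).
(c)–(e): forbidden (parity, ΔS, ΔL).
(c)–(f): forbidden (parity, ΔS, ΔL).
(d)–(e): allowed.
(d)–(f): forbidden (ΔL, ΔJ).
(e)–(f): forbidden (parity, ΔL, ΔJ).
Allowed pairs: 3 of 15.

3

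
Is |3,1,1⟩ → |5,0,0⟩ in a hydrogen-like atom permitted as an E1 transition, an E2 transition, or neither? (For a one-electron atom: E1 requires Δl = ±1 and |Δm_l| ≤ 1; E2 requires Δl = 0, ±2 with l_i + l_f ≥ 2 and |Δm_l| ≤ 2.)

E1

Δl = 0 − 1 = -1; l_i + l_f = 1.
Δm_l = -1.
E1 (Δl = ±1, |Δm_l| ≤ 1): satisfied.
E2 (Δl = 0,±2, l_i+l_f ≥ 2, |Δm_l| ≤ 2): not satisfied.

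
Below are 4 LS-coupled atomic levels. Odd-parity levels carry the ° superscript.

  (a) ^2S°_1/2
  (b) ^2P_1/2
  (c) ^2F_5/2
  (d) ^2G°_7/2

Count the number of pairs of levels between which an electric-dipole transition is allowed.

(a)–(b): allowed.
(a)–(c): forbidden (ΔL, ΔJ).
(a)–(d): forbidden (parity, ΔL, ΔJ).
(b)–(c): forbidden (parity, ΔL, ΔJ).
(b)–(d): forbidden (ΔL, ΔJ).
(c)–(d): allowed.
Allowed pairs: 2 of 6.

2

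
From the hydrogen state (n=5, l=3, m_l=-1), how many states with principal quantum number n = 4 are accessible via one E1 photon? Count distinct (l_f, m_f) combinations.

E1 requires Δl = ±1, so l_f ∈ {2, 4}; with 0 ≤ l_f ≤ n_f−1 = 3, the allowed l_f values are {2}.
For l_f = 2: m_f ∈ {m_i−1, m_i, m_i+1} ∩ [−2, 2] = {-2, -1, 0} → 3 states.
Total: 3.

3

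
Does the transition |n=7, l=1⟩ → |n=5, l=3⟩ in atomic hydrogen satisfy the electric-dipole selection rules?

forbidden

Initial l = 1, final l = 3, so Δl = +2. E1 requires Δl = ±1: ✗.
The transition is electric-dipole forbidden.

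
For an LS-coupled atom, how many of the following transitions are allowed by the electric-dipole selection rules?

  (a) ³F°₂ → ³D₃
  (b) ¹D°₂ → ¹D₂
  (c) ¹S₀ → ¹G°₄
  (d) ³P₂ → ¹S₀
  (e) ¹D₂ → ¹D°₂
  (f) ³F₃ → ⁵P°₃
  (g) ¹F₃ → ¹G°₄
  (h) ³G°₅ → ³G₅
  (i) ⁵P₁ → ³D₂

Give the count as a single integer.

5

(a) allowed
(b) allowed
(c) forbidden (ΔL, ΔJ fail)
(d) forbidden (parity, ΔS, ΔJ fail)
(e) allowed
(f) forbidden (ΔS, ΔL fail)
(g) allowed
(h) allowed
(i) forbidden (parity, ΔS fail)
Total allowed: 5 of 9.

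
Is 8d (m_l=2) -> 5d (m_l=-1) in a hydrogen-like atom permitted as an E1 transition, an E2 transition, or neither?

Δl = 2 − 2 = +0; l_i + l_f = 4.
Δm_l = -3.
E1 (Δl = ±1, |Δm_l| ≤ 1): not satisfied.
E2 (Δl = 0,±2, l_i+l_f ≥ 2, |Δm_l| ≤ 2): not satisfied.

neither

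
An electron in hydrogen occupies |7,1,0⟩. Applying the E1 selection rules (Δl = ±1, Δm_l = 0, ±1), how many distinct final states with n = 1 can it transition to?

E1 requires Δl = ±1, so l_f ∈ {0, 2}; with 0 ≤ l_f ≤ n_f−1 = 0, the allowed l_f values are {0}.
For l_f = 0: m_f ∈ {m_i−1, m_i, m_i+1} ∩ [−0, 0] = {0} → 1 state.
Total: 1.

1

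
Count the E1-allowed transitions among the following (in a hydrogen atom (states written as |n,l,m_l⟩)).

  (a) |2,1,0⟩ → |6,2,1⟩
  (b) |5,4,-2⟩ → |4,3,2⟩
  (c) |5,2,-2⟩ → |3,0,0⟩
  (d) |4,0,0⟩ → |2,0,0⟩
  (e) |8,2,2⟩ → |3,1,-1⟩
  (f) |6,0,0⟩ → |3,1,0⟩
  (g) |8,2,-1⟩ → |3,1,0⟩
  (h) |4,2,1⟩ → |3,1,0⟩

(a) allowed
(b) forbidden — Δm_l = +4 (E1 requires Δm_l = 0, ±1)
(c) forbidden — Δl = -2 (E1 requires Δl = ±1); Δm_l = +2 (E1 requires Δm_l = 0, ±1)
(d) forbidden — Δl = +0 (E1 requires Δl = ±1)
(e) forbidden — Δm_l = -3 (E1 requires Δm_l = 0, ±1)
(f) allowed
(g) allowed
(h) allowed
Total allowed: 4 of 8.

4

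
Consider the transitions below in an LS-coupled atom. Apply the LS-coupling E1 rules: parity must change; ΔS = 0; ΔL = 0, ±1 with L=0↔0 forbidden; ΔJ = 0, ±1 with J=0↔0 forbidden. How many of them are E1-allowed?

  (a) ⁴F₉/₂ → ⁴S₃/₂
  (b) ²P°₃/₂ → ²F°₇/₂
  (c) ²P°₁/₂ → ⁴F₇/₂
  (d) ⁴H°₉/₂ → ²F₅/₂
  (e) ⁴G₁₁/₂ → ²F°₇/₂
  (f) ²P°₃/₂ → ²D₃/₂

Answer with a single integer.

1

(a) forbidden (parity, ΔL, ΔJ fail)
(b) forbidden (parity, ΔL, ΔJ fail)
(c) forbidden (ΔS, ΔL, ΔJ fail)
(d) forbidden (ΔS, ΔL, ΔJ fail)
(e) forbidden (ΔS, ΔJ fail)
(f) allowed
Total allowed: 1 of 6.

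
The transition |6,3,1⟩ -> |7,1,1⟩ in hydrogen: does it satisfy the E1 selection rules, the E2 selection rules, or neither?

E2

Δl = 1 − 3 = -2; l_i + l_f = 4.
Δm_l = +0.
E1 (Δl = ±1, |Δm_l| ≤ 1): not satisfied.
E2 (Δl = 0,±2, l_i+l_f ≥ 2, |Δm_l| ≤ 2): satisfied.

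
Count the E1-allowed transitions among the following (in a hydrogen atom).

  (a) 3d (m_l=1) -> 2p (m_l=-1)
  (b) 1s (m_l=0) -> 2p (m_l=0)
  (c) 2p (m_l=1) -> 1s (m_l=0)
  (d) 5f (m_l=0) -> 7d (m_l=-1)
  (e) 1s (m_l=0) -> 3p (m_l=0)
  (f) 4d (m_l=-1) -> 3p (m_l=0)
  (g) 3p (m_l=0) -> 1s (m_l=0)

(a) forbidden — Δm_l = -2 (E1 requires Δm_l = 0, ±1)
(b) allowed
(c) allowed
(d) allowed
(e) allowed
(f) allowed
(g) allowed
Total allowed: 6 of 7.

6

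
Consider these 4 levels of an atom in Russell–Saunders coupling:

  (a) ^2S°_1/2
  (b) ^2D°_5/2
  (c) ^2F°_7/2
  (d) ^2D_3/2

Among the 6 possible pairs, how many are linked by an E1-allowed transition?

(a)–(b): forbidden (parity, ΔL, ΔJ).
(a)–(c): forbidden (parity, ΔL, ΔJ).
(a)–(d): forbidden (ΔL).
(b)–(c): forbidden (parity).
(b)–(d): allowed.
(c)–(d): forbidden (ΔJ).
Allowed pairs: 1 of 6.

1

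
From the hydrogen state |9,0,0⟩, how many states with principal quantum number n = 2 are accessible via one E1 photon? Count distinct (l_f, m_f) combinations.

E1 requires Δl = ±1, so l_f ∈ {-1, 1}; with 0 ≤ l_f ≤ n_f−1 = 1, the allowed l_f values are {1}.
For l_f = 1: m_f ∈ {m_i−1, m_i, m_i+1} ∩ [−1, 1] = {-1, 0, 1} → 3 states.
Total: 3.

3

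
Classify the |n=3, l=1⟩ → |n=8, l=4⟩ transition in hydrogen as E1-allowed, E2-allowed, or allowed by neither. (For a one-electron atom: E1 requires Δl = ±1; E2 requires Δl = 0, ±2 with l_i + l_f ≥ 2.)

neither

Δl = 4 − 1 = +3; l_i + l_f = 5.
E1 (Δl = ±1): not satisfied.
E2 (Δl = 0,±2, l_i+l_f ≥ 2): not satisfied.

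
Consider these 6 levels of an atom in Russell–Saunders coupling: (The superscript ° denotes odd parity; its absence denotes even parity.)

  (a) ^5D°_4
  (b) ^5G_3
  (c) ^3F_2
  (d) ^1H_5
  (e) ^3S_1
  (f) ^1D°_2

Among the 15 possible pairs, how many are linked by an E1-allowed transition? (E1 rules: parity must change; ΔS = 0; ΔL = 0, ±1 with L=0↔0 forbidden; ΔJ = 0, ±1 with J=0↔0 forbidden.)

(a)–(b): forbidden (ΔL).
(a)–(c): forbidden (ΔS, ΔJ).
(a)–(d): forbidden (ΔS, ΔL).
(a)–(e): forbidden (ΔS, ΔL, ΔJ).
(a)–(f): forbidden (parity, ΔS, ΔJ).
(b)–(c): forbidden (parity, ΔS).
(b)–(d): forbidden (parity, ΔS, ΔJ).
(b)–(e): forbidden (parity, ΔS, ΔL, ΔJ).
(b)–(f): forbidden (ΔS, ΔL).
(c)–(d): forbidden (parity, ΔS, ΔL, ΔJ).
(c)–(e): forbidden (parity, ΔL).
(c)–(f): forbidden (ΔS).
(d)–(e): forbidden (parity, ΔS, ΔL, ΔJ).
(d)–(f): forbidden (ΔL, ΔJ).
(e)–(f): forbidden (ΔS, ΔL).
Allowed pairs: 0 of 15.

0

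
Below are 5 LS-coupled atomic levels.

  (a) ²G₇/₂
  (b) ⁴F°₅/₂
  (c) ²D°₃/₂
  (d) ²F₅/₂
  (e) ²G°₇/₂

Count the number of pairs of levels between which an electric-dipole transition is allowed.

3

(a)–(b): forbidden (ΔS).
(a)–(c): forbidden (ΔL, ΔJ).
(a)–(d): forbidden (parity).
(a)–(e): allowed.
(b)–(c): forbidden (parity, ΔS).
(b)–(d): forbidden (ΔS).
(b)–(e): forbidden (parity, ΔS).
(c)–(d): allowed.
(c)–(e): forbidden (parity, ΔL, ΔJ).
(d)–(e): allowed.
Allowed pairs: 3 of 10.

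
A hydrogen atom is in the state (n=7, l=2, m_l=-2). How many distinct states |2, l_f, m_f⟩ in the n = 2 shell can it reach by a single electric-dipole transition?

E1 requires Δl = ±1, so l_f ∈ {1, 3}; with 0 ≤ l_f ≤ n_f−1 = 1, the allowed l_f values are {1}.
For l_f = 1: m_f ∈ {m_i−1, m_i, m_i+1} ∩ [−1, 1] = {-1} → 1 state.
Total: 1.

1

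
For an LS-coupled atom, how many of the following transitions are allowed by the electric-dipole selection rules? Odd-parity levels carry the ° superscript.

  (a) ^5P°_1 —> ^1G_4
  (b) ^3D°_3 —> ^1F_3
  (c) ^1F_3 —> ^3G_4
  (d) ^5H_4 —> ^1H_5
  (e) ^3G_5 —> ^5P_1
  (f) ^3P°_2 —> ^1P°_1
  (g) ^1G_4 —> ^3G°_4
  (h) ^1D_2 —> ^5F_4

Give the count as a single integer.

(a) forbidden (ΔS, ΔL, ΔJ fail)
(b) forbidden (ΔS fails)
(c) forbidden (parity, ΔS fail)
(d) forbidden (parity, ΔS fail)
(e) forbidden (parity, ΔS, ΔL, ΔJ fail)
(f) forbidden (parity, ΔS fail)
(g) forbidden (ΔS fails)
(h) forbidden (parity, ΔS, ΔJ fail)
Total allowed: 0 of 8.

0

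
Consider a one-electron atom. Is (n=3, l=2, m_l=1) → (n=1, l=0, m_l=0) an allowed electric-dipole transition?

forbidden

Δl = 0 − 2 = -2; the E1 rule Δl = ±1 is violated.
m_l: 1 → 0 (Δm_l = -1). |Δm_l| ≤ 1 satisfied.
The transition is electric-dipole forbidden.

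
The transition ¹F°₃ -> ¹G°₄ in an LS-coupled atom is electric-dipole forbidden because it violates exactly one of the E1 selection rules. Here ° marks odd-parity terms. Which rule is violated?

parity

Reading off the term symbols: S 0→0, L 3→4, J 3→4, parity odd→odd.
ΔL = 0, ±1 (not L=0↔0): L: 3 → 4, ΔL = +1 — satisfied.
ΔJ = 0, ±1 (not J=0↔0): J: 3 → 4, ΔJ = +1 — satisfied.
ΔS = 0: S: 0 → 0 — satisfied.
Parity must change: odd → odd — violated.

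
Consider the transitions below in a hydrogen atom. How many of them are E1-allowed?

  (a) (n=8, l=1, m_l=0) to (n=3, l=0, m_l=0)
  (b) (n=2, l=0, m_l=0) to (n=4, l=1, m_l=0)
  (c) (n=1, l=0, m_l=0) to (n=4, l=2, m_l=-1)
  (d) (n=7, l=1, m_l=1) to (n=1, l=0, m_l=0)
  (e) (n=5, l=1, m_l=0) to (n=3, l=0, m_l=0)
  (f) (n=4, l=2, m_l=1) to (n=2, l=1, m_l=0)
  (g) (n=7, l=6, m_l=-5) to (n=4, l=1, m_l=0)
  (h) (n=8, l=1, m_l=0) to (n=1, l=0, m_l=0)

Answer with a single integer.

6

(a) allowed
(b) allowed
(c) forbidden — Δl = +2 (E1 requires Δl = ±1)
(d) allowed
(e) allowed
(f) allowed
(g) forbidden — Δl = -5 (E1 requires Δl = ±1); Δm_l = +5 (E1 requires Δm_l = 0, ±1)
(h) allowed
Total allowed: 6 of 8.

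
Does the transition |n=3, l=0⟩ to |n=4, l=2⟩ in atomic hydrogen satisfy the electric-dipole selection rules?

l: 0 → 2 (Δl = +2). Δl = ±1 violated.
The transition is electric-dipole forbidden.

forbidden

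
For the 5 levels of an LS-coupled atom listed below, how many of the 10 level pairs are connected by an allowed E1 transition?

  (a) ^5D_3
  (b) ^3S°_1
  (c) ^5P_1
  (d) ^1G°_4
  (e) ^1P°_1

(a)–(b): forbidden (ΔS, ΔL, ΔJ).
(a)–(c): forbidden (parity, ΔJ).
(a)–(d): forbidden (ΔS, ΔL).
(a)–(e): forbidden (ΔS, ΔJ).
(b)–(c): forbidden (ΔS).
(b)–(d): forbidden (parity, ΔS, ΔL, ΔJ).
(b)–(e): forbidden (parity, ΔS).
(c)–(d): forbidden (ΔS, ΔL, ΔJ).
(c)–(e): forbidden (ΔS).
(d)–(e): forbidden (parity, ΔL, ΔJ).
Allowed pairs: 0 of 10.

0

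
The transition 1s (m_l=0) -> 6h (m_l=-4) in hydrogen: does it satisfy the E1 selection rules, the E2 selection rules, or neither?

Δl = 5 − 0 = +5; l_i + l_f = 5.
Δm_l = -4.
E1 (Δl = ±1, |Δm_l| ≤ 1): not satisfied.
E2 (Δl = 0,±2, l_i+l_f ≥ 2, |Δm_l| ≤ 2): not satisfied.

neither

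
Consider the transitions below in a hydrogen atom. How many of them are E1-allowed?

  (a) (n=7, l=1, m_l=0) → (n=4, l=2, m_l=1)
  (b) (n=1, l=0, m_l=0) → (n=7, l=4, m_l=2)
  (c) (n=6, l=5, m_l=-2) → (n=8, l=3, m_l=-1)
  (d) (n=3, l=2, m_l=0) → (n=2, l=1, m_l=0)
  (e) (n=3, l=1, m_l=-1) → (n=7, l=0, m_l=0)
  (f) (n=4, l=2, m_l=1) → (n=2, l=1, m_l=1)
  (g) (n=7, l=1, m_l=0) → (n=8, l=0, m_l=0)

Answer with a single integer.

(a) allowed
(b) forbidden — Δl = +4 (E1 requires Δl = ±1); Δm_l = +2 (E1 requires Δm_l = 0, ±1)
(c) forbidden — Δl = -2 (E1 requires Δl = ±1)
(d) allowed
(e) allowed
(f) allowed
(g) allowed
Total allowed: 5 of 7.

5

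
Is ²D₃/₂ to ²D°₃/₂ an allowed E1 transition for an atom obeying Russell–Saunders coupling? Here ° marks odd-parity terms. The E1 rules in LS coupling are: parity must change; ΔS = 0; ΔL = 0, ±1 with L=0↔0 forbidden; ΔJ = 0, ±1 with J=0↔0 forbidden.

Initial level: S=1/2, L=2, J=3/2, parity even. Final level: S=1/2, L=2, J=3/2, parity odd.
ΔL = 0, ±1 (not L=0↔0): L: 2 → 2, ΔL = +0 — ✓.
Parity must change: even → odd — ✓.
ΔJ = 0, ±1 (not J=0↔0): J: 3/2 → 3/2, ΔJ = +0 — ✓.
ΔS = 0: S: 1/2 → 1/2 — ✓.
All four E1 rules are satisfied.

allowed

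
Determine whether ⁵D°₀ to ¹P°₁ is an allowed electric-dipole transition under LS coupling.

forbidden

Initial level: S=2, L=2, J=0, parity odd. Final level: S=0, L=1, J=1, parity odd.
ΔS = 0: S: 2 → 0 — violated.
Parity must change: odd → odd — violated.
ΔL = 0, ±1 (not L=0↔0): L: 2 → 1, ΔL = -1 — satisfied.
ΔJ = 0, ±1 (not J=0↔0): J: 0 → 1, ΔJ = +1 — satisfied.
Rule(s) violated: parity, ΔS.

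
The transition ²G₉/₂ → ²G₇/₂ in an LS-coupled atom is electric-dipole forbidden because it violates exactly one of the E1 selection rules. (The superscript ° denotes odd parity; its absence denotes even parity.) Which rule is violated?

Reading off the term symbols: S 1/2→1/2, L 4→4, J 9/2→7/2, parity even→even.
Parity must change: even → even — fails.
ΔS = 0: S: 1/2 → 1/2 — passes.
ΔL = 0, ±1 (not L=0↔0): L: 4 → 4, ΔL = +0 — passes.
ΔJ = 0, ±1 (not J=0↔0): J: 9/2 → 7/2, ΔJ = -1 — passes.

parity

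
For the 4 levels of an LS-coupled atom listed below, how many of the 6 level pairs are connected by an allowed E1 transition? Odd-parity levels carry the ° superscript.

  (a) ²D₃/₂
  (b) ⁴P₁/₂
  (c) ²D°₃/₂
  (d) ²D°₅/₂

2

(a)–(b): forbidden (parity, ΔS).
(a)–(c): allowed.
(a)–(d): allowed.
(b)–(c): forbidden (ΔS).
(b)–(d): forbidden (ΔS, ΔJ).
(c)–(d): forbidden (parity).
Allowed pairs: 2 of 6.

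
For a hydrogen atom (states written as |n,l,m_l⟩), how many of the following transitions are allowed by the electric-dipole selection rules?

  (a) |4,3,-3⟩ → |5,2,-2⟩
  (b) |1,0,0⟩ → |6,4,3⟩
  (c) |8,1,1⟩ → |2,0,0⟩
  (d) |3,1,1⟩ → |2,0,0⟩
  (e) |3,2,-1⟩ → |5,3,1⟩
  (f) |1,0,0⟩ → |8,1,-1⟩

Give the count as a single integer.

4

(a) allowed
(b) forbidden — Δl = +4 (E1 requires Δl = ±1); Δm_l = +3 (E1 requires Δm_l = 0, ±1)
(c) allowed
(d) allowed
(e) forbidden — Δm_l = +2 (E1 requires Δm_l = 0, ±1)
(f) allowed
Total allowed: 4 of 6.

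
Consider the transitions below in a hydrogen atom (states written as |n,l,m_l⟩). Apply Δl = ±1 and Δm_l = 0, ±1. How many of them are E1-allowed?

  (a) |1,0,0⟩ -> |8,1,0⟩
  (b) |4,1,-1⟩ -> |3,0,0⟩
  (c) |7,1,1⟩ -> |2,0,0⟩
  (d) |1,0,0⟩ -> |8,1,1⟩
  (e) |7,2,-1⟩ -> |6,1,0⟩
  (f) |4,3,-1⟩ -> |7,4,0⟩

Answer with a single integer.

6

(a) allowed
(b) allowed
(c) allowed
(d) allowed
(e) allowed
(f) allowed
Total allowed: 6 of 6.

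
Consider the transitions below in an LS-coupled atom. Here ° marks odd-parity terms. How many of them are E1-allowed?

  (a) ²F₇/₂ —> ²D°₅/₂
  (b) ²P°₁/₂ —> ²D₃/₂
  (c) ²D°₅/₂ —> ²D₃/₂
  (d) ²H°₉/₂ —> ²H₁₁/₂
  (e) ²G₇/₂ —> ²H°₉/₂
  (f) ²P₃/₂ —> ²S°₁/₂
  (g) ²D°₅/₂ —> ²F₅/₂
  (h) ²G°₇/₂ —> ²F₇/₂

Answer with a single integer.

(a) allowed
(b) allowed
(c) allowed
(d) allowed
(e) allowed
(f) allowed
(g) allowed
(h) allowed
Total allowed: 8 of 8.

8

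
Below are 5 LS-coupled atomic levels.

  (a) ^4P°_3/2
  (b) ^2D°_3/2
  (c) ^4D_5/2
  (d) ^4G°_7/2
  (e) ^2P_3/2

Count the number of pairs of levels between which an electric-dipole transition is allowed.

(a)–(b): forbidden (parity, ΔS).
(a)–(c): allowed.
(a)–(d): forbidden (parity, ΔL, ΔJ).
(a)–(e): forbidden (ΔS).
(b)–(c): forbidden (ΔS).
(b)–(d): forbidden (parity, ΔS, ΔL, ΔJ).
(b)–(e): allowed.
(c)–(d): forbidden (ΔL).
(c)–(e): forbidden (parity, ΔS).
(d)–(e): forbidden (ΔS, ΔL, ΔJ).
Allowed pairs: 2 of 10.

2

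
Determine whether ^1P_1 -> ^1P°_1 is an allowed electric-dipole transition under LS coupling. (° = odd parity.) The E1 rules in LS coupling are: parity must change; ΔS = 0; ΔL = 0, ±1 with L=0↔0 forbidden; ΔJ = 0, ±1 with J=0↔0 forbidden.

Initial level: S=0, L=1, J=1, parity even. Final level: S=0, L=1, J=1, parity odd.
Parity must change: even → odd — satisfied.
ΔS = 0: S: 0 → 0 — satisfied.
ΔL = 0, ±1 (not L=0↔0): L: 1 → 1, ΔL = +0 — satisfied.
ΔJ = 0, ±1 (not J=0↔0): J: 1 → 1, ΔJ = +0 — satisfied.
All four E1 rules are satisfied.

allowed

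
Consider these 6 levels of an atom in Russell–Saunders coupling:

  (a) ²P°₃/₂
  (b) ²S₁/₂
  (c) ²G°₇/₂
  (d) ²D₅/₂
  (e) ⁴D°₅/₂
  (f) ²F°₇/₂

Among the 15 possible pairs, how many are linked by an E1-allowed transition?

3

(a)–(b): allowed.
(a)–(c): forbidden (parity, ΔL, ΔJ).
(a)–(d): allowed.
(a)–(e): forbidden (parity, ΔS).
(a)–(f): forbidden (parity, ΔL, ΔJ).
(b)–(c): forbidden (ΔL, ΔJ).
(b)–(d): forbidden (parity, ΔL, ΔJ).
(b)–(e): forbidden (ΔS, ΔL, ΔJ).
(b)–(f): forbidden (ΔL, ΔJ).
(c)–(d): forbidden (ΔL).
(c)–(e): forbidden (parity, ΔS, ΔL).
(c)–(f): forbidden (parity).
(d)–(e): forbidden (ΔS).
(d)–(f): allowed.
(e)–(f): forbidden (parity, ΔS).
Allowed pairs: 3 of 15.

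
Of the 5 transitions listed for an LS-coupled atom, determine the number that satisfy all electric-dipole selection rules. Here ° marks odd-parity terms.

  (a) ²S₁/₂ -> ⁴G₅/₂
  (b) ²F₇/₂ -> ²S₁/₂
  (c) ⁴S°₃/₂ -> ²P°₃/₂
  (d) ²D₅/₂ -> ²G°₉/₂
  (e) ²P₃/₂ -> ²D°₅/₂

(a) forbidden (parity, ΔS, ΔL, ΔJ fail)
(b) forbidden (parity, ΔL, ΔJ fail)
(c) forbidden (parity, ΔS fail)
(d) forbidden (ΔL, ΔJ fail)
(e) allowed
Total allowed: 1 of 5.

1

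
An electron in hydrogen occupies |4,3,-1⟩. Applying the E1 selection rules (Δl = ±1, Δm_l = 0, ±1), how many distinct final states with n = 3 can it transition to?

E1 requires Δl = ±1, so l_f ∈ {2, 4}; with 0 ≤ l_f ≤ n_f−1 = 2, the allowed l_f values are {2}.
For l_f = 2: m_f ∈ {m_i−1, m_i, m_i+1} ∩ [−2, 2] = {-2, -1, 0} → 3 states.
Total: 3.

3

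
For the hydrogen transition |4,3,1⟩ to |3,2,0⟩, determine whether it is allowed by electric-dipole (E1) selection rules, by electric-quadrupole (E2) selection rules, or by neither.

Δl = 2 − 3 = -1; l_i + l_f = 5.
Δm_l = -1.
E1 (Δl = ±1, |Δm_l| ≤ 1): satisfied.
E2 (Δl = 0,±2, l_i+l_f ≥ 2, |Δm_l| ≤ 2): not satisfied.

E1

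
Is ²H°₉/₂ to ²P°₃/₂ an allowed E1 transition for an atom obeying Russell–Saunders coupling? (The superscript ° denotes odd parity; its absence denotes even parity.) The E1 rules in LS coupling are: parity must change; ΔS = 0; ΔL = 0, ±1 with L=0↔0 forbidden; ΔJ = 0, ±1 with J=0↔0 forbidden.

forbidden

Reading off the term symbols: S 1/2→1/2, L 5→1, J 9/2→3/2, parity odd→odd.
Parity must change: odd → odd — fails.
ΔS = 0: S: 1/2 → 1/2 — ok.
ΔL = 0, ±1 (not L=0↔0): L: 5 → 1, ΔL = -4 — fails.
ΔJ = 0, ±1 (not J=0↔0): J: 9/2 → 3/2, ΔJ = -3 — fails.
Rule(s) violated: parity, ΔL, ΔJ.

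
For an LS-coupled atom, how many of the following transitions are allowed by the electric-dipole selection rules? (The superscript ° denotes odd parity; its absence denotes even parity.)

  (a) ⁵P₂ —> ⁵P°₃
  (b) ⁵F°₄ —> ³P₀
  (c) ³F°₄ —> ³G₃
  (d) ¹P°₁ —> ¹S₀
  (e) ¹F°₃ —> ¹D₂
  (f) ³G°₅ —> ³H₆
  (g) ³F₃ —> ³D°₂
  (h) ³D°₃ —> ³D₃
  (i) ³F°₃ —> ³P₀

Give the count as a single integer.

(a) allowed
(b) forbidden (ΔS, ΔL, ΔJ fail)
(c) allowed
(d) allowed
(e) allowed
(f) allowed
(g) allowed
(h) allowed
(i) forbidden (ΔL, ΔJ fail)
Total allowed: 7 of 9.

7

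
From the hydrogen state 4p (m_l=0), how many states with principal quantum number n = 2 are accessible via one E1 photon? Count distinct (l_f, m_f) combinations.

1

E1 requires Δl = ±1, so l_f ∈ {0, 2}; with 0 ≤ l_f ≤ n_f−1 = 1, the allowed l_f values are {0}.
For l_f = 0: m_f ∈ {m_i−1, m_i, m_i+1} ∩ [−0, 0] = {0} → 1 state.
Total: 1.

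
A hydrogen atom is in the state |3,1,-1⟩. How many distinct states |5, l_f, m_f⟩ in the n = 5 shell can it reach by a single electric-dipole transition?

4

E1 requires Δl = ±1, so l_f ∈ {0, 2}; with 0 ≤ l_f ≤ n_f−1 = 4, the allowed l_f values are {0, 2}.
For l_f = 0: m_f ∈ {m_i−1, m_i, m_i+1} ∩ [−0, 0] = {0} → 1 state.
For l_f = 2: m_f ∈ {m_i−1, m_i, m_i+1} ∩ [−2, 2] = {-2, -1, 0} → 3 states.
Total: 4.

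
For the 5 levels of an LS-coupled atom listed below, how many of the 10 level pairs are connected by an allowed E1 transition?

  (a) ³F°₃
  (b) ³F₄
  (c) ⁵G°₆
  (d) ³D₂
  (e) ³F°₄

(a)–(b): allowed.
(a)–(c): forbidden (parity, ΔS, ΔJ).
(a)–(d): allowed.
(a)–(e): forbidden (parity).
(b)–(c): forbidden (ΔS, ΔJ).
(b)–(d): forbidden (parity, ΔJ).
(b)–(e): allowed.
(c)–(d): forbidden (ΔS, ΔL, ΔJ).
(c)–(e): forbidden (parity, ΔS, ΔJ).
(d)–(e): forbidden (ΔJ).
Allowed pairs: 3 of 10.

3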